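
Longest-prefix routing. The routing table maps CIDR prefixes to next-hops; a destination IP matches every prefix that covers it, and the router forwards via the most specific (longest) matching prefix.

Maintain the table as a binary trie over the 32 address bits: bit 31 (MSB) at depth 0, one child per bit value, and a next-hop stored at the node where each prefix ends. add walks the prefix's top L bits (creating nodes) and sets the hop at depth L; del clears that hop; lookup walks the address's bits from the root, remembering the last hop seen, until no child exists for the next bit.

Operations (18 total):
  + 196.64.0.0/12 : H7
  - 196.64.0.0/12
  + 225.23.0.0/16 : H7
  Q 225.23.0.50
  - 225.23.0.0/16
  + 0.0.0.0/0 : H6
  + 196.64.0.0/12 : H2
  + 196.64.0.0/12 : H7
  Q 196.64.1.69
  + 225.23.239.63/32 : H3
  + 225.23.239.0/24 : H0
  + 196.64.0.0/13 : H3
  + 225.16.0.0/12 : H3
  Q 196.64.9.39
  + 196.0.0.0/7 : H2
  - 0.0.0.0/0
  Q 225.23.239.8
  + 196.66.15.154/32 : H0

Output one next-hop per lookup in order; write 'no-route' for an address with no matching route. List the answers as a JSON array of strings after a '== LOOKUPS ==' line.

Process each operation:
  + 196.64.0.0/12 (H7) depth=12
  - 196.64.0.0/12 clear@12
  + 225.23.0.0/16 (H7) depth=16
  Q 225.23.0.50: descend 1110000100010111 ; hops seen [H7] ; pick H7
  - 225.23.0.0/16 clear@16
  + 0.0.0.0/0 (H6) depth=0
  + 196.64.0.0/12 (H2) depth=12
  + 196.64.0.0/12 (H7) depth=12
  Q 196.64.1.69: descend 110001000100 ; hops seen [H6,H7] ; pick H7
  + 225.23.239.63/32 (H3) depth=32
  + 225.23.239.0/24 (H0) depth=24
  + 196.64.0.0/13 (H3) depth=13
  + 225.16.0.0/12 (H3) depth=12
  Q 196.64.9.39: descend 1100010001000 ; hops seen [H6,H7,H3] ; pick H3
  + 196.0.0.0/7 (H2) depth=7
  - 0.0.0.0/0 clear@0
  Q 225.23.239.8: descend 11100001000101111110111100 ; hops seen [H3,H0] ; pick H0
  + 196.66.15.154/32 (H0) depth=32

== LOOKUPS ==
["H7","H7","H3","H0"]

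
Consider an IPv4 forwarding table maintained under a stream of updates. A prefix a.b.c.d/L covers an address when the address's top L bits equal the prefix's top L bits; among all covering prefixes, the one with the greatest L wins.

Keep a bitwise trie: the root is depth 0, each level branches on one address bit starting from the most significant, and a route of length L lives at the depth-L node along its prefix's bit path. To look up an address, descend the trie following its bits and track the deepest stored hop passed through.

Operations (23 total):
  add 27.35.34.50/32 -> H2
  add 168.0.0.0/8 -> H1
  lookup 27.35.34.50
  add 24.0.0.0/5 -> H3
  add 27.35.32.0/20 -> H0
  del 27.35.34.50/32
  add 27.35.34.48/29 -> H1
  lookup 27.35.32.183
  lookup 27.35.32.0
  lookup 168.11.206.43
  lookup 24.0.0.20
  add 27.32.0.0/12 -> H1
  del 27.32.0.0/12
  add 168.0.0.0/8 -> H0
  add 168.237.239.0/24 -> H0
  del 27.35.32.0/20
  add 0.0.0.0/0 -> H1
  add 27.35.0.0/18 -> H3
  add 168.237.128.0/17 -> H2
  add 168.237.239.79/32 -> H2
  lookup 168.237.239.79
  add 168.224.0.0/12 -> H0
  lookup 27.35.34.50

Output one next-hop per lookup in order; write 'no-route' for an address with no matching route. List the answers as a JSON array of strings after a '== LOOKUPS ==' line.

Process each operation:
  + 27.35.34.50/32 (H2) depth=32
  + 168.0.0.0/8 (H1) depth=8
  Q 27.35.34.50: descend 00011011001000110010001000110010 ; hops seen [H2] ; pick H2
  + 24.0.0.0/5 (H3) depth=5
  + 27.35.32.0/20 (H0) depth=20
  - 27.35.34.50/32 clear@32
  + 27.35.34.48/29 (H1) depth=29
  Q 27.35.32.183: descend 0001101100100011001000 ; hops seen [H3,H0] ; pick H0
  Q 27.35.32.0: descend 0001101100100011001000 ; hops seen [H3,H0] ; pick H0
  Q 168.11.206.43: descend 10101000 ; hops seen [H1] ; pick H1
  Q 24.0.0.20: descend 000110 ; hops seen [H3] ; pick H3
  + 27.32.0.0/12 (H1) depth=12
  - 27.32.0.0/12 clear@12
  + 168.0.0.0/8 (H0) depth=8
  + 168.237.239.0/24 (H0) depth=24
  - 27.35.32.0/20 clear@20
  + 0.0.0.0/0 (H1) depth=0
  + 27.35.0.0/18 (H3) depth=18
  + 168.237.128.0/17 (H2) depth=17
  + 168.237.239.79/32 (H2) depth=32
  Q 168.237.239.79: descend 10101000111011011110111101001111 ; hops seen [H1,H0,H2,H0,H2] ; pick H2
  + 168.224.0.0/12 (H0) depth=12
  Q 27.35.34.50: descend 00011011001000110010001000110010 ; hops seen [H1,H3,H3,H1] ; pick H1

== LOOKUPS ==
["H2","H0","H0","H1","H3","H2","H1"]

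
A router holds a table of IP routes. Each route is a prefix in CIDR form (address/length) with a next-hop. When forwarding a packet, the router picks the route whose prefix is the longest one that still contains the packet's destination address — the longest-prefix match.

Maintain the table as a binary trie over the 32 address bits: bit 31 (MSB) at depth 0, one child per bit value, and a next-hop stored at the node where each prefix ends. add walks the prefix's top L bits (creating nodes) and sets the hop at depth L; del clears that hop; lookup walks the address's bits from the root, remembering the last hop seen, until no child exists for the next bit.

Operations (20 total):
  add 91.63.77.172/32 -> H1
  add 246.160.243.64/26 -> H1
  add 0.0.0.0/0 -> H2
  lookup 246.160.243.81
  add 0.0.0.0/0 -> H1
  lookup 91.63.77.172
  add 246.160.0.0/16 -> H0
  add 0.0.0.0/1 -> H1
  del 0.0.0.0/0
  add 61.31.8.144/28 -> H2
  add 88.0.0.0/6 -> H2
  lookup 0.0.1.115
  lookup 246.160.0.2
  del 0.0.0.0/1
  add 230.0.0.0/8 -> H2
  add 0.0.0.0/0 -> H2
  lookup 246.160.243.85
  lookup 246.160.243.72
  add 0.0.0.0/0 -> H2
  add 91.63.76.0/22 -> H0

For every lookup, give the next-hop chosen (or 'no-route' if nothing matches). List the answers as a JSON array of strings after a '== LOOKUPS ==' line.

Trace:
  + 91.63.77.172/32 (H1) depth=32
  + 246.160.243.64/26 (H1) depth=26
  + 0.0.0.0/0 (H2) depth=0
  lookup 246.160.243.81: bits 11110110101000001111001101 walk d0:H2→d1:-→d2:-→d3:-→d4:-→d5:-→d6:-→d7:-→d8:-→d9:-→d10:-→d11:-→d12:-→d13:-→d14:-→d15:-→d16:-→d17:-→d18:-→d19:-→d20:-→d21:-→d22:-→d23:-→d24:-→d25:-→d26:H1 -> H1
  + 0.0.0.0/0 (H1) depth=0
  lookup 91.63.77.172: bits 01011011001111110100110110101100 walk d0:H1→d1:-→d2:-→d3:-→d4:-→d5:-→d6:-→d7:-→d8:-→d9:-→d10:-→d11:-→d12:-→d13:-→d14:-→d15:-→d16:-→d17:-→d18:-→d19:-→d20:-→d21:-→d22:-→d23:-→d24:-→d25:-→d26:-→d27:-→d28:-→d29:-→d30:-→d31:-→d32:H1 -> H1
  + 246.160.0.0/16 (H0) depth=16
  + 0.0.0.0/1 (H1) depth=1
  del 0.0.0.0/0 (clear depth 0)
  + 61.31.8.144/28 (H2) depth=28
  + 88.0.0.0/6 (H2) depth=6
  lookup 0.0.1.115: bits 00 walk d0:-→d1:H1→d2:- -> H1
  lookup 246.160.0.2: bits 1111011010100000 walk d0:-→d1:-→d2:-→d3:-→d4:-→d5:-→d6:-→d7:-→d8:-→d9:-→d10:-→d11:-→d12:-→d13:-→d14:-→d15:-→d16:H0 -> H0
  del 0.0.0.0/1 (clear depth 1)
  + 230.0.0.0/8 (H2) depth=8
  + 0.0.0.0/0 (H2) depth=0
  lookup 246.160.243.85: bits 11110110101000001111001101 walk d0:H2→d1:-→d2:-→d3:-→d4:-→d5:-→d6:-→d7:-→d8:-→d9:-→d10:-→d11:-→d12:-→d13:-→d14:-→d15:-→d16:H0→d17:-→d18:-→d19:-→d20:-→d21:-→d22:-→d23:-→d24:-→d25:-→d26:H1 -> H1
  lookup 246.160.243.72: bits 11110110101000001111001101 walk d0:H2→d1:-→d2:-→d3:-→d4:-→d5:-→d6:-→d7:-→d8:-→d9:-→d10:-→d11:-→d12:-→d13:-→d14:-→d15:-→d16:H0→d17:-→d18:-→d19:-→d20:-→d21:-→d22:-→d23:-→d24:-→d25:-→d26:H1 -> H1
  + 0.0.0.0/0 (H2) depth=0
  + 91.63.76.0/22 (H0) depth=22

== LOOKUPS ==
["H1","H1","H1","H0","H1","H1"]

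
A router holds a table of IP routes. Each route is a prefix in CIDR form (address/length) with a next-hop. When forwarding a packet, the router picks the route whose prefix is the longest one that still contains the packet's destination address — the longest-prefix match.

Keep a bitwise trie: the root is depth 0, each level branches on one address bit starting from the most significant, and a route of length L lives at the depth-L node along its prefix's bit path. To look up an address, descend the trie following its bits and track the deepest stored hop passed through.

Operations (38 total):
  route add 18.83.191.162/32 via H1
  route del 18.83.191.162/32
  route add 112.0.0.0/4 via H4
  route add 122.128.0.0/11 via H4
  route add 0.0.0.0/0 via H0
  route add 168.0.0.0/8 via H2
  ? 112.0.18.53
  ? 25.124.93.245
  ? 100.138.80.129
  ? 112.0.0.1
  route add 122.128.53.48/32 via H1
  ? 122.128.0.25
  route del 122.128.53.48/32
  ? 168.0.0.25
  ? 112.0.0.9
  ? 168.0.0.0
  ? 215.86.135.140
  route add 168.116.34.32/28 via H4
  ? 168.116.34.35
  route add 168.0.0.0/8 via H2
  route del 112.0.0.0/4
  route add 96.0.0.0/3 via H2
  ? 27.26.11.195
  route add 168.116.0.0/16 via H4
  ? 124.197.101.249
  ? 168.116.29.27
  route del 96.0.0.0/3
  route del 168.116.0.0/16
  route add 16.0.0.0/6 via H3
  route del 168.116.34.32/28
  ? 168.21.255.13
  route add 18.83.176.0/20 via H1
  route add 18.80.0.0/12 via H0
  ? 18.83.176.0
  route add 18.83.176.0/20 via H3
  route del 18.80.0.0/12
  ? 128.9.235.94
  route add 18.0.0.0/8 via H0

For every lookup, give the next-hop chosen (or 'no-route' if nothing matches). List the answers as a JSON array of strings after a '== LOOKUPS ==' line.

Process each operation:
  add 18.83.191.162/32 -> H1 at depth 32
  - 18.83.191.162/32 clear@32
  add 112.0.0.0/4 -> H4 at depth 4
  add 122.128.0.0/11 -> H4 at depth 11
  add 0.0.0.0/0 -> H0 at depth 0
  add 168.0.0.0/8 -> H2 at depth 8
  Q 112.0.18.53: descend 0111 ; hops seen [H0,H4] ; pick H4
  Q 25.124.93.245: descend 0001 ; hops seen [H0] ; pick H0
  Q 100.138.80.129: descend 011 ; hops seen [H0] ; pick H0
  Q 112.0.0.1: descend 0111 ; hops seen [H0,H4] ; pick H4
  add 122.128.53.48/32 -> H1 at depth 32
  Q 122.128.0.25: descend 011110101000000000 ; hops seen [H0,H4,H4] ; pick H4
  - 122.128.53.48/32 clear@32
  Q 168.0.0.25: descend 10101000 ; hops seen [H0,H2] ; pick H2
  Q 112.0.0.9: descend 0111 ; hops seen [H0,H4] ; pick H4
  Q 168.0.0.0: descend 10101000 ; hops seen [H0,H2] ; pick H2
  Q 215.86.135.140: descend 1 ; hops seen [H0] ; pick H0
  add 168.116.34.32/28 -> H4 at depth 28
  Q 168.116.34.35: descend 1010100001110100001000100010 ; hops seen [H0,H2,H4] ; pick H4
  add 168.0.0.0/8 -> H2 at depth 8
  - 112.0.0.0/4 clear@4
  add 96.0.0.0/3 -> H2 at depth 3
  Q 27.26.11.195: descend 0001 ; hops seen [H0] ; pick H0
  add 168.116.0.0/16 -> H4 at depth 16
  Q 124.197.101.249: descend 01111 ; hops seen [H0,H2] ; pick H2
  Q 168.116.29.27: descend 101010000111010000 ; hops seen [H0,H2,H4] ; pick H4
  - 96.0.0.0/3 clear@3
  - 168.116.0.0/16 clear@16
  add 16.0.0.0/6 -> H3 at depth 6
  - 168.116.34.32/28 clear@28
  Q 168.21.255.13: descend 101010000 ; hops seen [H0,H2] ; pick H2
  add 18.83.176.0/20 -> H1 at depth 20
  add 18.80.0.0/12 -> H0 at depth 12
  Q 18.83.176.0: descend 00010010010100111011 ; hops seen [H0,H3,H0,H1] ; pick H1
  add 18.83.176.0/20 -> H3 at depth 20
  - 18.80.0.0/12 clear@12
  Q 128.9.235.94: descend 10 ; hops seen [H0] ; pick H0
  add 18.0.0.0/8 -> H0 at depth 8

== LOOKUPS ==
["H4","H0","H0","H4","H4","H2","H4","H2","H0","H4","H0","H2","H4","H2","H1","H0"]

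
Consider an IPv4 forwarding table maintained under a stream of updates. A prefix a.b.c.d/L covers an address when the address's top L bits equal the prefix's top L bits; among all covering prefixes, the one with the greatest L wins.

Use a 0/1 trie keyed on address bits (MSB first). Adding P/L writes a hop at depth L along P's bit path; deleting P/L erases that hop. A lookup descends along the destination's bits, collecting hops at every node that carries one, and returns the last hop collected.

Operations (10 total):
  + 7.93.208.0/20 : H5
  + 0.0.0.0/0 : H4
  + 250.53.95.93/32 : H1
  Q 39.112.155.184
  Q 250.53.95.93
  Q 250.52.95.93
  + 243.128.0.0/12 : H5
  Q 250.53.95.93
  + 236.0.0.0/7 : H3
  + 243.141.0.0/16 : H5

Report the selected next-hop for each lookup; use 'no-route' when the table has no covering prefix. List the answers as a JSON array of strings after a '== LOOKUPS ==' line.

Apply in order:
  + 7.93.208.0/20 (H5) depth=20
  + 0.0.0.0/0 (H4) depth=0
  + 250.53.95.93/32 (H1) depth=32
  lookup 39.112.155.184: bits 00 walk d0:H4→d1:-→d2:- -> H4
  lookup 250.53.95.93: bits 11111010001101010101111101011101 walk d0:H4→d1:-→d2:-→d3:-→d4:-→d5:-→d6:-→d7:-→d8:-→d9:-→d10:-→d11:-→d12:-→d13:-→d14:-→d15:-→d16:-→d17:-→d18:-→d19:-→d20:-→d21:-→d22:-→d23:-→d24:-→d25:-→d26:-→d27:-→d28:-→d29:-→d30:-→d31:-→d32:H1 -> H1
  lookup 250.52.95.93: bits 111110100011010 walk d0:H4→d1:-→d2:-→d3:-→d4:-→d5:-→d6:-→d7:-→d8:-→d9:-→d10:-→d11:-→d12:-→d13:-→d14:-→d15:- -> H4
  + 243.128.0.0/12 (H5) depth=12
  lookup 250.53.95.93: bits 11111010001101010101111101011101 walk d0:H4→d1:-→d2:-→d3:-→d4:-→d5:-→d6:-→d7:-→d8:-→d9:-→d10:-→d11:-→d12:-→d13:-→d14:-→d15:-→d16:-→d17:-→d18:-→d19:-→d20:-→d21:-→d22:-→d23:-→d24:-→d25:-→d26:-→d27:-→d28:-→d29:-→d30:-→d31:-→d32:H1 -> H1
  + 236.0.0.0/7 (H3) depth=7
  + 243.141.0.0/16 (H5) depth=16

== LOOKUPS ==
["H4","H1","H4","H1"]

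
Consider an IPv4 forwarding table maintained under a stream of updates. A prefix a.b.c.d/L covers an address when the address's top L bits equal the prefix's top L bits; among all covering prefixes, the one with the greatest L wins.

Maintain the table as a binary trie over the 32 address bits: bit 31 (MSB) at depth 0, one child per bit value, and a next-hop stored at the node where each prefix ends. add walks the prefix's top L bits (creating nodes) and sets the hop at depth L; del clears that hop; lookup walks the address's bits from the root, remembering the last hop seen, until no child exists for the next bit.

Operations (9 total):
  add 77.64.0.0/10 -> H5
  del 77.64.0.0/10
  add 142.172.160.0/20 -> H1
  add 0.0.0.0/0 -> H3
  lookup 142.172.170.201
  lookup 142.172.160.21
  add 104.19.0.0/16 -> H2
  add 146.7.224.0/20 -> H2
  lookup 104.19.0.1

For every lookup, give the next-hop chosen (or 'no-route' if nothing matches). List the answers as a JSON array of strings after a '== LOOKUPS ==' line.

Trace:
  + 77.64.0.0/10 (H5) depth=10
  - 77.64.0.0/10 clear@10
  + 142.172.160.0/20 (H1) depth=20
  + 0.0.0.0/0 (H3) depth=0
  ? 142.172.170.201  path d0:H3→d1:-→d2:-→d3:-→d4:-→d5:-→d6:-→d7:-→d8:-→d9:-→d10:-→d11:-→d12:-→d13:-→d14:-→d15:-→d16:-→d17:-→d18:-→d19:-→d20:H1  best=H1
  ? 142.172.160.21  path d0:H3→d1:-→d2:-→d3:-→d4:-→d5:-→d6:-→d7:-→d8:-→d9:-→d10:-→d11:-→d12:-→d13:-→d14:-→d15:-→d16:-→d17:-→d18:-→d19:-→d20:H1  best=H1
  + 104.19.0.0/16 (H2) depth=16
  + 146.7.224.0/20 (H2) depth=20
  ? 104.19.0.1  path d0:H3→d1:-→d2:-→d3:-→d4:-→d5:-→d6:-→d7:-→d8:-→d9:-→d10:-→d11:-→d12:-→d13:-→d14:-→d15:-→d16:H2  best=H2

== LOOKUPS ==
["H1","H1","H2"]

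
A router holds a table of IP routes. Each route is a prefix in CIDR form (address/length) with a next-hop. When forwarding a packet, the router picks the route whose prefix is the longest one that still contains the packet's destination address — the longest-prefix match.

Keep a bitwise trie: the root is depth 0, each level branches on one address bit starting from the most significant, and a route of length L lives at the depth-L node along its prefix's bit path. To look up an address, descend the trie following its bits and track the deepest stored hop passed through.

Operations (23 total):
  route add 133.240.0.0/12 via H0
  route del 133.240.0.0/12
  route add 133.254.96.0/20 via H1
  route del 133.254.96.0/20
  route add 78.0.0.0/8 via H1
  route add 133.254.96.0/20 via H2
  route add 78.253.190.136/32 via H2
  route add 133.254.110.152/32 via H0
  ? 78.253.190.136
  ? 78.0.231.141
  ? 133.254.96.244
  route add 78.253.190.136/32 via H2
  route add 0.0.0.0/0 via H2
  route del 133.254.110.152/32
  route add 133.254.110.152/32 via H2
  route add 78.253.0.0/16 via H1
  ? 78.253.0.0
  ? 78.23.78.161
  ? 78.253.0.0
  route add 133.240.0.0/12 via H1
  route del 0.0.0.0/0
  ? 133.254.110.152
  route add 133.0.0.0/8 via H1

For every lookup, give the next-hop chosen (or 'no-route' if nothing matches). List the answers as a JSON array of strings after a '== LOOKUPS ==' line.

Apply in order:
  + 133.240.0.0/12 (H0) depth=12
  del 133.240.0.0/12 (clear depth 12)
  + 133.254.96.0/20 (H1) depth=20
  del 133.254.96.0/20 (clear depth 20)
  + 78.0.0.0/8 (H1) depth=8
  + 133.254.96.0/20 (H2) depth=20
  + 78.253.190.136/32 (H2) depth=32
  + 133.254.110.152/32 (H0) depth=32
  Q 78.253.190.136: descend 01001110111111011011111010001000 ; hops seen [H1,H2] ; pick H2
  Q 78.0.231.141: descend 01001110 ; hops seen [H1] ; pick H1
  Q 133.254.96.244: descend 10000101111111100110 ; hops seen [H2] ; pick H2
  + 78.253.190.136/32 (H2) depth=32
  + 0.0.0.0/0 (H2) depth=0
  del 133.254.110.152/32 (clear depth 32)
  + 133.254.110.152/32 (H2) depth=32
  + 78.253.0.0/16 (H1) depth=16
  Q 78.253.0.0: descend 0100111011111101 ; hops seen [H2,H1,H1] ; pick H1
  Q 78.23.78.161: descend 01001110 ; hops seen [H2,H1] ; pick H1
  Q 78.253.0.0: descend 0100111011111101 ; hops seen [H2,H1,H1] ; pick H1
  + 133.240.0.0/12 (H1) depth=12
  del 0.0.0.0/0 (clear depth 0)
  Q 133.254.110.152: descend 10000101111111100110111010011000 ; hops seen [H1,H2,H2] ; pick H2
  + 133.0.0.0/8 (H1) depth=8

== LOOKUPS ==
["H2","H1","H2","H1","H1","H1","H2"]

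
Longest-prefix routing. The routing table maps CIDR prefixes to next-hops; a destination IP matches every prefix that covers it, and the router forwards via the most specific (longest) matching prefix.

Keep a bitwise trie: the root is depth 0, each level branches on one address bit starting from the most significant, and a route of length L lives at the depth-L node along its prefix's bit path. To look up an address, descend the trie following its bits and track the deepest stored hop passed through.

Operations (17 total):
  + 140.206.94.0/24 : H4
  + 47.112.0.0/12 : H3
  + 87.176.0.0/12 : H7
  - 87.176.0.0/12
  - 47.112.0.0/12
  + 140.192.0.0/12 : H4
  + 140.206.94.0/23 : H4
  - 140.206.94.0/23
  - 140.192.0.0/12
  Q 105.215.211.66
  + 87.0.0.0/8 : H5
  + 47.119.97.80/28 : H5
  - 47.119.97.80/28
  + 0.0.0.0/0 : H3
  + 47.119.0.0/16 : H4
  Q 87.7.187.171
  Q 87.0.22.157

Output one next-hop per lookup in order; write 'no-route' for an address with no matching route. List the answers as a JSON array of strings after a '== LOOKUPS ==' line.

Apply in order:
  add 140.206.94.0/24 -> H4 at depth 24
  add 47.112.0.0/12 -> H3 at depth 12
  add 87.176.0.0/12 -> H7 at depth 12
  - 87.176.0.0/12 clear@12
  - 47.112.0.0/12 clear@12
  add 140.192.0.0/12 -> H4 at depth 12
  add 140.206.94.0/23 -> H4 at depth 23
  - 140.206.94.0/23 clear@23
  - 140.192.0.0/12 clear@12
  ? 105.215.211.66  path d0:-→d1:-→d2:-  best=no-route
  add 87.0.0.0/8 -> H5 at depth 8
  add 47.119.97.80/28 -> H5 at depth 28
  - 47.119.97.80/28 clear@28
  add 0.0.0.0/0 -> H3 at depth 0
  add 47.119.0.0/16 -> H4 at depth 16
  ? 87.7.187.171  path d0:H3→d1:-→d2:-→d3:-→d4:-→d5:-→d6:-→d7:-→d8:H5  best=H5
  ? 87.0.22.157  path d0:H3→d1:-→d2:-→d3:-→d4:-→d5:-→d6:-→d7:-→d8:H5  best=H5

== LOOKUPS ==
["no-route","H5","H5"]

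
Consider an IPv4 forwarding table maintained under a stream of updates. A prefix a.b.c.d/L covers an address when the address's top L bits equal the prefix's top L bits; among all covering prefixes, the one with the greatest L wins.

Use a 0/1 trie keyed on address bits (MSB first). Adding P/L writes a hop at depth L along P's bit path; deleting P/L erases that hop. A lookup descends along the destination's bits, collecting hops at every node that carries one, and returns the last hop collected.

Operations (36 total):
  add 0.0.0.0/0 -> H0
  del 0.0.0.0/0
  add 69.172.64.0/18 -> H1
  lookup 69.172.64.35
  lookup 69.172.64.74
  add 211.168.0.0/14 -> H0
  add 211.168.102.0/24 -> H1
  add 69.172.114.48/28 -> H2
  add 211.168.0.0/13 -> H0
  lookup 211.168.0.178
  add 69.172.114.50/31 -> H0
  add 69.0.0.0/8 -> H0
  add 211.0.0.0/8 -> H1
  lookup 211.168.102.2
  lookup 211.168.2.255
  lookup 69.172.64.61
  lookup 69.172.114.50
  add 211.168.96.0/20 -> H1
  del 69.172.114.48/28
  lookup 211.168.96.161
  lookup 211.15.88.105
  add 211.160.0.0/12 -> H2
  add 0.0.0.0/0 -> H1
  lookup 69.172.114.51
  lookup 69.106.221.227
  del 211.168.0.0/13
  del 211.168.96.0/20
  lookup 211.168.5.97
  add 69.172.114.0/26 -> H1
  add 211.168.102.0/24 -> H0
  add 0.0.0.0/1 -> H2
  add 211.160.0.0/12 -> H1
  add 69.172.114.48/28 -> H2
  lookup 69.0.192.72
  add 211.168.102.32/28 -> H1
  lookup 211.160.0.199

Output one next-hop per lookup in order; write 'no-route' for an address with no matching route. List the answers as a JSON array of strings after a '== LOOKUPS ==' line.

Process each operation:
  + 0.0.0.0/0 (H0) depth=0
  - 0.0.0.0/0 clear@0
  + 69.172.64.0/18 (H1) depth=18
  Q 69.172.64.35: descend 010001011010110001 ; hops seen [H1] ; pick H1
  Q 69.172.64.74: descend 010001011010110001 ; hops seen [H1] ; pick H1
  + 211.168.0.0/14 (H0) depth=14
  + 211.168.102.0/24 (H1) depth=24
  + 69.172.114.48/28 (H2) depth=28
  + 211.168.0.0/13 (H0) depth=13
  Q 211.168.0.178: descend 11010011101010000 ; hops seen [H0,H0] ; pick H0
  + 69.172.114.50/31 (H0) depth=31
  + 69.0.0.0/8 (H0) depth=8
  + 211.0.0.0/8 (H1) depth=8
  Q 211.168.102.2: descend 110100111010100001100110 ; hops seen [H1,H0,H0,H1] ; pick H1
  Q 211.168.2.255: descend 11010011101010000 ; hops seen [H1,H0,H0] ; pick H0
  Q 69.172.64.61: descend 010001011010110001 ; hops seen [H0,H1] ; pick H1
  Q 69.172.114.50: descend 0100010110101100011100100011001 ; hops seen [H0,H1,H2,H0] ; pick H0
  + 211.168.96.0/20 (H1) depth=20
  - 69.172.114.48/28 clear@28
  Q 211.168.96.161: descend 110100111010100001100 ; hops seen [H1,H0,H0,H1] ; pick H1
  Q 211.15.88.105: descend 11010011 ; hops seen [H1] ; pick H1
  + 211.160.0.0/12 (H2) depth=12
  + 0.0.0.0/0 (H1) depth=0
  Q 69.172.114.51: descend 0100010110101100011100100011001 ; hops seen [H1,H0,H1,H0] ; pick H0
  Q 69.106.221.227: descend 01000101 ; hops seen [H1,H0] ; pick H0
  - 211.168.0.0/13 clear@13
  - 211.168.96.0/20 clear@20
  Q 211.168.5.97: descend 11010011101010000 ; hops seen [H1,H1,H2,H0] ; pick H0
  + 69.172.114.0/26 (H1) depth=26
  + 211.168.102.0/24 (H0) depth=24
  + 0.0.0.0/1 (H2) depth=1
  + 211.160.0.0/12 (H1) depth=12
  + 69.172.114.48/28 (H2) depth=28
  Q 69.0.192.72: descend 01000101 ; hops seen [H1,H2,H0] ; pick H0
  + 211.168.102.32/28 (H1) depth=28
  Q 211.160.0.199: descend 110100111010 ; hops seen [H1,H1,H1] ; pick H1

== LOOKUPS ==
["H1","H1","H0","H1","H0","H1","H0","H1","H1","H0","H0","H0","H0","H1"]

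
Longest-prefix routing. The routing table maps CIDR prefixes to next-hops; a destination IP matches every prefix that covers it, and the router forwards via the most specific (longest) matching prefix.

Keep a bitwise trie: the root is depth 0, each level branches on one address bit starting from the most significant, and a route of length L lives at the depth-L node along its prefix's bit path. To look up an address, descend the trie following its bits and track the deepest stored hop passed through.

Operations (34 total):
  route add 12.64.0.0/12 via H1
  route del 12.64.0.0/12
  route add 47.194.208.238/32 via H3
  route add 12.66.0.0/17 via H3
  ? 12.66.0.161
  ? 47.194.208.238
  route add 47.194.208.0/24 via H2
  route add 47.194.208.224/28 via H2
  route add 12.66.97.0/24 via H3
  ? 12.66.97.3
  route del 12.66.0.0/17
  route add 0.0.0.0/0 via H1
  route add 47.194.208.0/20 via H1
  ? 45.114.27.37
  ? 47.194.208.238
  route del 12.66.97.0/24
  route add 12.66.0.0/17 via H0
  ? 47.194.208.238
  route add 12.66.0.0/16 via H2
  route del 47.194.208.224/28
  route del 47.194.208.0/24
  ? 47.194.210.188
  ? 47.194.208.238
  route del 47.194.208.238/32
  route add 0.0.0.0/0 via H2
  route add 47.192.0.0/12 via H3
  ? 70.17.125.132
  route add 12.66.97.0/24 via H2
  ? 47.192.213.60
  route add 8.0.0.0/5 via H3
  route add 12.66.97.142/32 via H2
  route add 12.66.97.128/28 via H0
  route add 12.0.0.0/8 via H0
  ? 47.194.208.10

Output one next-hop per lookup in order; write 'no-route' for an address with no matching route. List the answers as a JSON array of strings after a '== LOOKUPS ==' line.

Trace:
  + 12.64.0.0/12 (H1) depth=12
  del 12.64.0.0/12 (clear depth 12)
  + 47.194.208.238/32 (H3) depth=32
  + 12.66.0.0/17 (H3) depth=17
  ? 12.66.0.161  path d0:-→d1:-→d2:-→d3:-→d4:-→d5:-→d6:-→d7:-→d8:-→d9:-→d10:-→d11:-→d12:-→d13:-→d14:-→d15:-→d16:-→d17:H3  best=H3
  ? 47.194.208.238  path d0:-→d1:-→d2:-→d3:-→d4:-→d5:-→d6:-→d7:-→d8:-→d9:-→d10:-→d11:-→d12:-→d13:-→d14:-→d15:-→d16:-→d17:-→d18:-→d19:-→d20:-→d21:-→d22:-→d23:-→d24:-→d25:-→d26:-→d27:-→d28:-→d29:-→d30:-→d31:-→d32:H3  best=H3
  + 47.194.208.0/24 (H2) depth=24
  + 47.194.208.224/28 (H2) depth=28
  + 12.66.97.0/24 (H3) depth=24
  ? 12.66.97.3  path d0:-→d1:-→d2:-→d3:-→d4:-→d5:-→d6:-→d7:-→d8:-→d9:-→d10:-→d11:-→d12:-→d13:-→d14:-→d15:-→d16:-→d17:H3→d18:-→d19:-→d20:-→d21:-→d22:-→d23:-→d24:H3  best=H3
  del 12.66.0.0/17 (clear depth 17)
  + 0.0.0.0/0 (H1) depth=0
  + 47.194.208.0/20 (H1) depth=20
  ? 45.114.27.37  path d0:H1→d1:-→d2:-→d3:-→d4:-→d5:-→d6:-  best=H1
  ? 47.194.208.238  path d0:H1→d1:-→d2:-→d3:-→d4:-→d5:-→d6:-→d7:-→d8:-→d9:-→d10:-→d11:-→d12:-→d13:-→d14:-→d15:-→d16:-→d17:-→d18:-→d19:-→d20:H1→d21:-→d22:-→d23:-→d24:H2→d25:-→d26:-→d27:-→d28:H2→d29:-→d30:-→d31:-→d32:H3  best=H3
  del 12.66.97.0/24 (clear depth 24)
  + 12.66.0.0/17 (H0) depth=17
  ? 47.194.208.238  path d0:H1→d1:-→d2:-→d3:-→d4:-→d5:-→d6:-→d7:-→d8:-→d9:-→d10:-→d11:-→d12:-→d13:-→d14:-→d15:-→d16:-→d17:-→d18:-→d19:-→d20:H1→d21:-→d22:-→d23:-→d24:H2→d25:-→d26:-→d27:-→d28:H2→d29:-→d30:-→d31:-→d32:H3  best=H3
  + 12.66.0.0/16 (H2) depth=16
  del 47.194.208.224/28 (clear depth 28)
  del 47.194.208.0/24 (clear depth 24)
  ? 47.194.210.188  path d0:H1→d1:-→d2:-→d3:-→d4:-→d5:-→d6:-→d7:-→d8:-→d9:-→d10:-→d11:-→d12:-→d13:-→d14:-→d15:-→d16:-→d17:-→d18:-→d19:-→d20:H1→d21:-→d22:-  best=H1
  ? 47.194.208.238  path d0:H1→d1:-→d2:-→d3:-→d4:-→d5:-→d6:-→d7:-→d8:-→d9:-→d10:-→d11:-→d12:-→d13:-→d14:-→d15:-→d16:-→d17:-→d18:-→d19:-→d20:H1→d21:-→d22:-→d23:-→d24:-→d25:-→d26:-→d27:-→d28:-→d29:-→d30:-→d31:-→d32:H3  best=H3
  del 47.194.208.238/32 (clear depth 32)
  + 0.0.0.0/0 (H2) depth=0
  + 47.192.0.0/12 (H3) depth=12
  ? 70.17.125.132  path d0:H2→d1:-  best=H2
  + 12.66.97.0/24 (H2) depth=24
  ? 47.192.213.60  path d0:H2→d1:-→d2:-→d3:-→d4:-→d5:-→d6:-→d7:-→d8:-→d9:-→d10:-→d11:-→d12:H3→d13:-→d14:-  best=H3
  + 8.0.0.0/5 (H3) depth=5
  + 12.66.97.142/32 (H2) depth=32
  + 12.66.97.128/28 (H0) depth=28
  + 12.0.0.0/8 (H0) depth=8
  ? 47.194.208.10  path d0:H2→d1:-→d2:-→d3:-→d4:-→d5:-→d6:-→d7:-→d8:-→d9:-→d10:-→d11:-→d12:H3→d13:-→d14:-→d15:-→d16:-→d17:-→d18:-→d19:-→d20:H1→d21:-→d22:-→d23:-→d24:-  best=H1

== LOOKUPS ==
["H3","H3","H3","H1","H3","H3","H1","H3","H2","H3","H1"]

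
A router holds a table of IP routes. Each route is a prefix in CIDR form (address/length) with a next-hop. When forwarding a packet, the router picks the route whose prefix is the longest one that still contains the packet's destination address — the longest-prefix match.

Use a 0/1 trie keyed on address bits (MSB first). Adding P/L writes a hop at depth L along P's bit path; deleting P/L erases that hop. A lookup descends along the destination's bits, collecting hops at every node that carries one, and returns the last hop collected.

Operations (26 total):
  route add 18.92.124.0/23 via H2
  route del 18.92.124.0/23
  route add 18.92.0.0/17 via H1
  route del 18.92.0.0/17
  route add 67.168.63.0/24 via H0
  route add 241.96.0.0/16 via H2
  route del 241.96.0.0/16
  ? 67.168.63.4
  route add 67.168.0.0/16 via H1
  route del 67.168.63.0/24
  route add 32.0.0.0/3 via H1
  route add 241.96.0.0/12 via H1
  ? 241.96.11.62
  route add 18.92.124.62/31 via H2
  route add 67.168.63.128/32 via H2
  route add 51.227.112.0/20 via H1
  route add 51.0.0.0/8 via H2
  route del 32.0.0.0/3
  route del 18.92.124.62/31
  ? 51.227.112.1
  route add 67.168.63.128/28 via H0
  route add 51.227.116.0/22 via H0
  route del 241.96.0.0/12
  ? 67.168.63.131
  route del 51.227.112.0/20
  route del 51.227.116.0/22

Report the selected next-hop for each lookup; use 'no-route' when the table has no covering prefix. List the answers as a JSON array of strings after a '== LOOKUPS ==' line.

Apply in order:
  + 18.92.124.0/23 (H2) depth=23
  del 18.92.124.0/23 (clear depth 23)
  + 18.92.0.0/17 (H1) depth=17
  del 18.92.0.0/17 (clear depth 17)
  + 67.168.63.0/24 (H0) depth=24
  + 241.96.0.0/16 (H2) depth=16
  del 241.96.0.0/16 (clear depth 16)
  lookup 67.168.63.4: bits 010000111010100000111111 walk d0:-→d1:-→d2:-→d3:-→d4:-→d5:-→d6:-→d7:-→d8:-→d9:-→d10:-→d11:-→d12:-→d13:-→d14:-→d15:-→d16:-→d17:-→d18:-→d19:-→d20:-→d21:-→d22:-→d23:-→d24:H0 -> H0
  + 67.168.0.0/16 (H1) depth=16
  del 67.168.63.0/24 (clear depth 24)
  + 32.0.0.0/3 (H1) depth=3
  + 241.96.0.0/12 (H1) depth=12
  lookup 241.96.11.62: bits 1111000101100000 walk d0:-→d1:-→d2:-→d3:-→d4:-→d5:-→d6:-→d7:-→d8:-→d9:-→d10:-→d11:-→d12:H1→d13:-→d14:-→d15:-→d16:- -> H1
  + 18.92.124.62/31 (H2) depth=31
  + 67.168.63.128/32 (H2) depth=32
  + 51.227.112.0/20 (H1) depth=20
  + 51.0.0.0/8 (H2) depth=8
  del 32.0.0.0/3 (clear depth 3)
  del 18.92.124.62/31 (clear depth 31)
  lookup 51.227.112.1: bits 00110011111000110111 walk d0:-→d1:-→d2:-→d3:-→d4:-→d5:-→d6:-→d7:-→d8:H2→d9:-→d10:-→d11:-→d12:-→d13:-→d14:-→d15:-→d16:-→d17:-→d18:-→d19:-→d20:H1 -> H1
  + 67.168.63.128/28 (H0) depth=28
  + 51.227.116.0/22 (H0) depth=22
  del 241.96.0.0/12 (clear depth 12)
  lookup 67.168.63.131: bits 010000111010100000111111100000 walk d0:-→d1:-→d2:-→d3:-→d4:-→d5:-→d6:-→d7:-→d8:-→d9:-→d10:-→d11:-→d12:-→d13:-→d14:-→d15:-→d16:H1→d17:-→d18:-→d19:-→d20:-→d21:-→d22:-→d23:-→d24:-→d25:-→d26:-→d27:-→d28:H0→d29:-→d30:- -> H0
  del 51.227.112.0/20 (clear depth 20)
  del 51.227.116.0/22 (clear depth 22)

== LOOKUPS ==
["H0","H1","H1","H0"]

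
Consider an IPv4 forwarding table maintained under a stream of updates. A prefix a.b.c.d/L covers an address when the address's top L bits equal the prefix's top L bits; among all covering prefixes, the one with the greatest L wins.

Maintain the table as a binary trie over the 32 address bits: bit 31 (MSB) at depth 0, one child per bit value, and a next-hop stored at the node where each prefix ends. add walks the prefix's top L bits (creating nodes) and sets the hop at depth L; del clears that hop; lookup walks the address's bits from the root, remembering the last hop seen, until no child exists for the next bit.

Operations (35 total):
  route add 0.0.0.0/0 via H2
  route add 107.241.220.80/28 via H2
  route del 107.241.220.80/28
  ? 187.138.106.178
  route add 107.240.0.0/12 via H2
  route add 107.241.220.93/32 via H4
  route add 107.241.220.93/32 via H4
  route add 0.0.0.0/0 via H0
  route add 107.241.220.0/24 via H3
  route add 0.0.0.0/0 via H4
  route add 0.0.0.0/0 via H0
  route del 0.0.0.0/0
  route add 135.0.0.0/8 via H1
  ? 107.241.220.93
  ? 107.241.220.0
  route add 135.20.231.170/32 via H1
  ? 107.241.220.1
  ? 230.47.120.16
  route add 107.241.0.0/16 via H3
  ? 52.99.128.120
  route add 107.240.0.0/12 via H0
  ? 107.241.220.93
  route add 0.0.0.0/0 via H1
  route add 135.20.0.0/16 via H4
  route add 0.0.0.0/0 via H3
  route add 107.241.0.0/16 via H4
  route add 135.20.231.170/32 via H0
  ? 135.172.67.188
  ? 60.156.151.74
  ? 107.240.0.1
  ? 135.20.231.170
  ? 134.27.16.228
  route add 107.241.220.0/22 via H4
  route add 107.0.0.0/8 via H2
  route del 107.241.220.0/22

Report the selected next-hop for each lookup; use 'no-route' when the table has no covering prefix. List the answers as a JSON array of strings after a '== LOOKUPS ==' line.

Trace:
  add 0.0.0.0/0 -> H2 at depth 0
  add 107.241.220.80/28 -> H2 at depth 28
  del 107.241.220.80/28 (clear depth 28)
  Q 187.138.106.178: descend ε ; hops seen [H2] ; pick H2
  add 107.240.0.0/12 -> H2 at depth 12
  add 107.241.220.93/32 -> H4 at depth 32
  add 107.241.220.93/32 -> H4 at depth 32
  add 0.0.0.0/0 -> H0 at depth 0
  add 107.241.220.0/24 -> H3 at depth 24
  add 0.0.0.0/0 -> H4 at depth 0
  add 0.0.0.0/0 -> H0 at depth 0
  del 0.0.0.0/0 (clear depth 0)
  add 135.0.0.0/8 -> H1 at depth 8
  Q 107.241.220.93: descend 01101011111100011101110001011101 ; hops seen [H2,H3,H4] ; pick H4
  Q 107.241.220.0: descend 0110101111110001110111000 ; hops seen [H2,H3] ; pick H3
  add 135.20.231.170/32 -> H1 at depth 32
  Q 107.241.220.1: descend 0110101111110001110111000 ; hops seen [H2,H3] ; pick H3
  Q 230.47.120.16: descend 1 ; hops seen [∅] ; pick no-route
  add 107.241.0.0/16 -> H3 at depth 16
  Q 52.99.128.120: descend 0 ; hops seen [∅] ; pick no-route
  add 107.240.0.0/12 -> H0 at depth 12
  Q 107.241.220.93: descend 01101011111100011101110001011101 ; hops seen [H0,H3,H3,H4] ; pick H4
  add 0.0.0.0/0 -> H1 at depth 0
  add 135.20.0.0/16 -> H4 at depth 16
  add 0.0.0.0/0 -> H3 at depth 0
  add 107.241.0.0/16 -> H4 at depth 16
  add 135.20.231.170/32 -> H0 at depth 32
  Q 135.172.67.188: descend 10000111 ; hops seen [H3,H1] ; pick H1
  Q 60.156.151.74: descend 0 ; hops seen [H3] ; pick H3
  Q 107.240.0.1: descend 011010111111000 ; hops seen [H3,H0] ; pick H0
  Q 135.20.231.170: descend 10000111000101001110011110101010 ; hops seen [H3,H1,H4,H0] ; pick H0
  Q 134.27.16.228: descend 1000011 ; hops seen [H3] ; pick H3
  add 107.241.220.0/22 -> H4 at depth 22
  add 107.0.0.0/8 -> H2 at depth 8
  del 107.241.220.0/22 (clear depth 22)

== LOOKUPS ==
["H2","H4","H3","H3","no-route","no-route","H4","H1","H3","H0","H0","H3"]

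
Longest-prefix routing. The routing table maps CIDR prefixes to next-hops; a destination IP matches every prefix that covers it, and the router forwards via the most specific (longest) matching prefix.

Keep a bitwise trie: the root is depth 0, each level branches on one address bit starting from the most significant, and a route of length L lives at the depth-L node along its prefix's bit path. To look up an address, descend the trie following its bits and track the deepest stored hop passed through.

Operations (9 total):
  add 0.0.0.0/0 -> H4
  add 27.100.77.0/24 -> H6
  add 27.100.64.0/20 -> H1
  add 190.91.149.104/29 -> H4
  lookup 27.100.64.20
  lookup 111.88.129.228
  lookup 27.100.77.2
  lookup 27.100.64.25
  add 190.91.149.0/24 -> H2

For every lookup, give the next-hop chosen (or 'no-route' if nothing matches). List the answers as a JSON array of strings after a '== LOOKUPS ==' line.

Apply in order:
  add 0.0.0.0/0 -> H4 at depth 0
  add 27.100.77.0/24 -> H6 at depth 24
  add 27.100.64.0/20 -> H1 at depth 20
  add 190.91.149.104/29 -> H4 at depth 29
  Q 27.100.64.20: descend 00011011011001000100 ; hops seen [H4,H1] ; pick H1
  Q 111.88.129.228: descend 0 ; hops seen [H4] ; pick H4
  Q 27.100.77.2: descend 000110110110010001001101 ; hops seen [H4,H1,H6] ; pick H6
  Q 27.100.64.25: descend 00011011011001000100 ; hops seen [H4,H1] ; pick H1
  add 190.91.149.0/24 -> H2 at depth 24

== LOOKUPS ==
["H1","H4","H6","H1"]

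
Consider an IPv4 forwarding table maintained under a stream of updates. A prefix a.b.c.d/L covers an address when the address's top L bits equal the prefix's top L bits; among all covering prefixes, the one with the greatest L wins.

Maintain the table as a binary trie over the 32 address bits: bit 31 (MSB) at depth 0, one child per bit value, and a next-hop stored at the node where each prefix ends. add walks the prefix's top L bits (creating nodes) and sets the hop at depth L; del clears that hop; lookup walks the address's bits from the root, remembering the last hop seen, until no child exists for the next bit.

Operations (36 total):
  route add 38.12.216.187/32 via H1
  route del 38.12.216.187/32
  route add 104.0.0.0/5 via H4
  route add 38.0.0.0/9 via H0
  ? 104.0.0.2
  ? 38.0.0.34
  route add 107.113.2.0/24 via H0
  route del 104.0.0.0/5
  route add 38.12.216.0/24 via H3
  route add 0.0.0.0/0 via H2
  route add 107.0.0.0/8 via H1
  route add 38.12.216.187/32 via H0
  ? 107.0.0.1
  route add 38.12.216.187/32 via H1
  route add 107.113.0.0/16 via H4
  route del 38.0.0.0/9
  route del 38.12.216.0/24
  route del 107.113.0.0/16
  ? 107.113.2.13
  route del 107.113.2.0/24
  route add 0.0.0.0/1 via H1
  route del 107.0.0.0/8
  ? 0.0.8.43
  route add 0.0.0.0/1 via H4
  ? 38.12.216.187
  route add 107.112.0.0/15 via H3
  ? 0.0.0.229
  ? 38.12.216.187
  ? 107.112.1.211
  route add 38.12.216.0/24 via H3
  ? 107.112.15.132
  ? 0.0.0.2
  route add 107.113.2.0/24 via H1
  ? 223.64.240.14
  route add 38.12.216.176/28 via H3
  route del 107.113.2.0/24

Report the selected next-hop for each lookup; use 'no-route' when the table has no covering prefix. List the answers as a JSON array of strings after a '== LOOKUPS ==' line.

Apply in order:
  add 38.12.216.187/32 -> H1 at depth 32
  del 38.12.216.187/32 (clear depth 32)
  add 104.0.0.0/5 -> H4 at depth 5
  add 38.0.0.0/9 -> H0 at depth 9
  lookup 104.0.0.2: bits 01101 walk d0:-→d1:-→d2:-→d3:-→d4:-→d5:H4 -> H4
  lookup 38.0.0.34: bits 001001100000 walk d0:-→d1:-→d2:-→d3:-→d4:-→d5:-→d6:-→d7:-→d8:-→d9:H0→d10:-→d11:-→d12:- -> H0
  add 107.113.2.0/24 -> H0 at depth 24
  del 104.0.0.0/5 (clear depth 5)
  add 38.12.216.0/24 -> H3 at depth 24
  add 0.0.0.0/0 -> H2 at depth 0
  add 107.0.0.0/8 -> H1 at depth 8
  add 38.12.216.187/32 -> H0 at depth 32
  lookup 107.0.0.1: bits 011010110 walk d0:H2→d1:-→d2:-→d3:-→d4:-→d5:-→d6:-→d7:-→d8:H1→d9:- -> H1
  add 38.12.216.187/32 -> H1 at depth 32
  add 107.113.0.0/16 -> H4 at depth 16
  del 38.0.0.0/9 (clear depth 9)
  del 38.12.216.0/24 (clear depth 24)
  del 107.113.0.0/16 (clear depth 16)
  lookup 107.113.2.13: bits 011010110111000100000010 walk d0:H2→d1:-→d2:-→d3:-→d4:-→d5:-→d6:-→d7:-→d8:H1→d9:-→d10:-→d11:-→d12:-→d13:-→d14:-→d15:-→d16:-→d17:-→d18:-→d19:-→d20:-→d21:-→d22:-→d23:-→d24:H0 -> H0
  del 107.113.2.0/24 (clear depth 24)
  add 0.0.0.0/1 -> H1 at depth 1
  del 107.0.0.0/8 (clear depth 8)
  lookup 0.0.8.43: bits 00 walk d0:H2→d1:H1→d2:- -> H1
  add 0.0.0.0/1 -> H4 at depth 1
  lookup 38.12.216.187: bits 00100110000011001101100010111011 walk d0:H2→d1:H4→d2:-→d3:-→d4:-→d5:-→d6:-→d7:-→d8:-→d9:-→d10:-→d11:-→d12:-→d13:-→d14:-→d15:-→d16:-→d17:-→d18:-→d19:-→d20:-→d21:-→d22:-→d23:-→d24:-→d25:-→d26:-→d27:-→d28:-→d29:-→d30:-→d31:-→d32:H1 -> H1
  add 107.112.0.0/15 -> H3 at depth 15
  lookup 0.0.0.229: bits 00 walk d0:H2→d1:H4→d2:- -> H4
  lookup 38.12.216.187: bits 00100110000011001101100010111011 walk d0:H2→d1:H4→d2:-→d3:-→d4:-→d5:-→d6:-→d7:-→d8:-→d9:-→d10:-→d11:-→d12:-→d13:-→d14:-→d15:-→d16:-→d17:-→d18:-→d19:-→d20:-→d21:-→d22:-→d23:-→d24:-→d25:-→d26:-→d27:-→d28:-→d29:-→d30:-→d31:-→d32:H1 -> H1
  lookup 107.112.1.211: bits 011010110111000 walk d0:H2→d1:H4→d2:-→d3:-→d4:-→d5:-→d6:-→d7:-→d8:-→d9:-→d10:-→d11:-→d12:-→d13:-→d14:-→d15:H3 -> H3
  add 38.12.216.0/24 -> H3 at depth 24
  lookup 107.112.15.132: bits 011010110111000 walk d0:H2→d1:H4→d2:-→d3:-→d4:-→d5:-→d6:-→d7:-→d8:-→d9:-→d10:-→d11:-→d12:-→d13:-→d14:-→d15:H3 -> H3
  lookup 0.0.0.2: bits 00 walk d0:H2→d1:H4→d2:- -> H4
  add 107.113.2.0/24 -> H1 at depth 24
  lookup 223.64.240.14: bits ε walk d0:H2 -> H2
  add 38.12.216.176/28 -> H3 at depth 28
  del 107.113.2.0/24 (clear depth 24)

== LOOKUPS ==
["H4","H0","H1","H0","H1","H1","H4","H1","H3","H3","H4","H2"]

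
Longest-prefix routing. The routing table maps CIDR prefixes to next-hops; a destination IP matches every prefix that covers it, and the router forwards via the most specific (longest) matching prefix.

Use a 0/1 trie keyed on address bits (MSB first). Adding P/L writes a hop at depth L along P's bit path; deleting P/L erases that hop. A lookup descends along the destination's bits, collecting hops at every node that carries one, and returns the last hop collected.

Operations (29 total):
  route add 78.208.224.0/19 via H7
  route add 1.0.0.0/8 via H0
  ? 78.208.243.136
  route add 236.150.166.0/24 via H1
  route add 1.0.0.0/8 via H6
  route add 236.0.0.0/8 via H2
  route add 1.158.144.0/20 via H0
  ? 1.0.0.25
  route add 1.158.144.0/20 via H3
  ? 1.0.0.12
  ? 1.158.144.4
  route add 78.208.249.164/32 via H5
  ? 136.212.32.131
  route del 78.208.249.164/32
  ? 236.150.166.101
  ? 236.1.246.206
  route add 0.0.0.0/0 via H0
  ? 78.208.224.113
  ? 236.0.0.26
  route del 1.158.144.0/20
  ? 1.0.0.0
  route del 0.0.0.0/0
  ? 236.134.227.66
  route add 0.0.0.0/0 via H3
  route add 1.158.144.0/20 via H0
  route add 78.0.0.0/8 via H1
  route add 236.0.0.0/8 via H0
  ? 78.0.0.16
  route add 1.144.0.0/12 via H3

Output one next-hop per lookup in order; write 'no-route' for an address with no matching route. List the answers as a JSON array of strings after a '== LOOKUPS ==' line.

Trace:
  add 78.208.224.0/19 -> H7 at depth 19
  add 1.0.0.0/8 -> H0 at depth 8
  ? 78.208.243.136  path d0:-→d1:-→d2:-→d3:-→d4:-→d5:-→d6:-→d7:-→d8:-→d9:-→d10:-→d11:-→d12:-→d13:-→d14:-→d15:-→d16:-→d17:-→d18:-→d19:H7  best=H7
  add 236.150.166.0/24 -> H1 at depth 24
  add 1.0.0.0/8 -> H6 at depth 8
  add 236.0.0.0/8 -> H2 at depth 8
  add 1.158.144.0/20 -> H0 at depth 20
  ? 1.0.0.25  path d0:-→d1:-→d2:-→d3:-→d4:-→d5:-→d6:-→d7:-→d8:H6  best=H6
  add 1.158.144.0/20 -> H3 at depth 20
  ? 1.0.0.12  path d0:-→d1:-→d2:-→d3:-→d4:-→d5:-→d6:-→d7:-→d8:H6  best=H6
  ? 1.158.144.4  path d0:-→d1:-→d2:-→d3:-→d4:-→d5:-→d6:-→d7:-→d8:H6→d9:-→d10:-→d11:-→d12:-→d13:-→d14:-→d15:-→d16:-→d17:-→d18:-→d19:-→d20:H3  best=H3
  add 78.208.249.164/32 -> H5 at depth 32
  ? 136.212.32.131  path d0:-→d1:-  best=no-route
  - 78.208.249.164/32 clear@32
  ? 236.150.166.101  path d0:-→d1:-→d2:-→d3:-→d4:-→d5:-→d6:-→d7:-→d8:H2→d9:-→d10:-→d11:-→d12:-→d13:-→d14:-→d15:-→d16:-→d17:-→d18:-→d19:-→d20:-→d21:-→d22:-→d23:-→d24:H1  best=H1
  ? 236.1.246.206  path d0:-→d1:-→d2:-→d3:-→d4:-→d5:-→d6:-→d7:-→d8:H2  best=H2
  add 0.0.0.0/0 -> H0 at depth 0
  ? 78.208.224.113  path d0:H0→d1:-→d2:-→d3:-→d4:-→d5:-→d6:-→d7:-→d8:-→d9:-→d10:-→d11:-→d12:-→d13:-→d14:-→d15:-→d16:-→d17:-→d18:-→d19:H7  best=H7
  ? 236.0.0.26  path d0:H0→d1:-→d2:-→d3:-→d4:-→d5:-→d6:-→d7:-→d8:H2  best=H2
  - 1.158.144.0/20 clear@20
  ? 1.0.0.0  path d0:H0→d1:-→d2:-→d3:-→d4:-→d5:-→d6:-→d7:-→d8:H6  best=H6
  - 0.0.0.0/0 clear@0
  ? 236.134.227.66  path d0:-→d1:-→d2:-→d3:-→d4:-→d5:-→d6:-→d7:-→d8:H2→d9:-→d10:-→d11:-  best=H2
  add 0.0.0.0/0 -> H3 at depth 0
  add 1.158.144.0/20 -> H0 at depth 20
  add 78.0.0.0/8 -> H1 at depth 8
  add 236.0.0.0/8 -> H0 at depth 8
  ? 78.0.0.16  path d0:H3→d1:-→d2:-→d3:-→d4:-→d5:-→d6:-→d7:-→d8:H1  best=H1
  add 1.144.0.0/12 -> H3 at depth 12

== LOOKUPS ==
["H7","H6","H6","H3","no-route","H1","H2","H7","H2","H6","H2","H1"]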